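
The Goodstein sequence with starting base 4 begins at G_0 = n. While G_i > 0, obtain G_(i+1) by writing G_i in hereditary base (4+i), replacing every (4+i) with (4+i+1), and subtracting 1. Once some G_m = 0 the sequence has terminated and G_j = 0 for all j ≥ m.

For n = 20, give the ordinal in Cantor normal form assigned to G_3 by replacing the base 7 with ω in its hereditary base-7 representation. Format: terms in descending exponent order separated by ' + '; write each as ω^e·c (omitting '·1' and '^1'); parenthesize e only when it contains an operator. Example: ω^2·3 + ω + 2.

base 4: 20 = 4^2 + 4; at 5: 5^2 + 5 = 30; next = 29
base 5: 29 = 5^2 + 4; at 6: 6^2 + 4 = 40; next = 39
base 6: 39 = 6^2 + 3; at 7: 7^2 + 3 = 52; next = 51
base 7: 51 = 7^2 + 2; at 8: 8^2 + 2 = 66; next = 65

ω^2 + 2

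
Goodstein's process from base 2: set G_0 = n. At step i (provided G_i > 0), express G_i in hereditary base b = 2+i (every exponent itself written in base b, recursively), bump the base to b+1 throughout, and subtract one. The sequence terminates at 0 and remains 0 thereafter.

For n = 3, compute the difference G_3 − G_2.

base 2: 3 = 2 + 1; at 3: 3 + 1 = 4; next = 3
base 3: 3 = 3; at 4: 4 = 4; next = 3
base 4: 3 = 3; at 5: 3 = 3; next = 2

-1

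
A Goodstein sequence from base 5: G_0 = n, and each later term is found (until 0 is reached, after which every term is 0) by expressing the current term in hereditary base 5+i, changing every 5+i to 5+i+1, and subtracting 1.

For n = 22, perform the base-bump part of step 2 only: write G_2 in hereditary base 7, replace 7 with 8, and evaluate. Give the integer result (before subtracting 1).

(0) 22|_5 = 4·5 + 2 ↦ 4·6 + 2|_6 = 26 ⇒ 25
(1) 25|_6 = 4·6 + 1 ↦ 4·7 + 1|_7 = 29 ⇒ 28
(2) 28|_7 = 4·7 ↦ 4·8|_8 = 32 ⇒ 31

32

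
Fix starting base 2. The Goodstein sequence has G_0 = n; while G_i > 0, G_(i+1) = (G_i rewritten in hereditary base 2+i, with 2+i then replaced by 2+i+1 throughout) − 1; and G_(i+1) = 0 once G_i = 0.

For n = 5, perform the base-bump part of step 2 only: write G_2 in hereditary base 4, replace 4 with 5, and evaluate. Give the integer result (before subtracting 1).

468

(0) 5|_2 = 2^2 + 1 ↦ 3^3 + 1|_3 = 28 ⇒ 27
(1) 27|_3 = 3^3 ↦ 4^4|_4 = 256 ⇒ 255
(2) 255|_4 = 3·4^3 + 3·4^2 + 3·4 + 3 ↦ 3·5^3 + 3·5^2 + 3·5 + 3|_5 = 468 ⇒ 467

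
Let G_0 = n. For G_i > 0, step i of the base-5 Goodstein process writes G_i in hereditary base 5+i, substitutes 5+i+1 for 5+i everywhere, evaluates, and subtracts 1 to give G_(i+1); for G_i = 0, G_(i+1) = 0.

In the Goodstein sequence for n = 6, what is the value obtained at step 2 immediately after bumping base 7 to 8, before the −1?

6

base 5: 6 = 5 + 1; at 6: 6 + 1 = 7; next = 6
base 6: 6 = 6; at 7: 7 = 7; next = 6
base 7: 6 = 6; at 8: 6 = 6; next = 5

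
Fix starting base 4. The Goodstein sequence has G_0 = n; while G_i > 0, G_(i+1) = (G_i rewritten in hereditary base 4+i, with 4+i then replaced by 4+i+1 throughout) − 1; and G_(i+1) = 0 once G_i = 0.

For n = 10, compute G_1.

11

base 4: 10 = 2·4 + 2; at 5: 2·5 + 2 = 12; next = 11
base 5: 11 = 2·5 + 1; at 6: 2·6 + 1 = 13; next = 12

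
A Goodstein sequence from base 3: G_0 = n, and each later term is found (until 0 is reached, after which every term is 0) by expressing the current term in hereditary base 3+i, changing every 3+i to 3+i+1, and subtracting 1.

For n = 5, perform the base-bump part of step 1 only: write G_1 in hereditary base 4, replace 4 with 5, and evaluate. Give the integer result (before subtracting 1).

6

base 3: 5 = 3 + 2; at 4: 4 + 2 = 6; next = 5
base 4: 5 = 4 + 1; at 5: 5 + 1 = 6; next = 5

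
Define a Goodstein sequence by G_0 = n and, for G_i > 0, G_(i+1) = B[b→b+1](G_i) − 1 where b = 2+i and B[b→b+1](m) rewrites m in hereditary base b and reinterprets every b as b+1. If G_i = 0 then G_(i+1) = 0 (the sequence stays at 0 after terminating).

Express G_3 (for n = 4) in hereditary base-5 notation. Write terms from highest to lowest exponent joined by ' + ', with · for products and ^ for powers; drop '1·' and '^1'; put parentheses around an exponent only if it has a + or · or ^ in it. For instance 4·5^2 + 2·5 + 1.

(0) 4|_2 = 2^2 ↦ 3^3|_3 = 27 ⇒ 26
(1) 26|_3 = 2·3^2 + 2·3 + 2 ↦ 2·4^2 + 2·4 + 2|_4 = 42 ⇒ 41
(2) 41|_4 = 2·4^2 + 2·4 + 1 ↦ 2·5^2 + 2·5 + 1|_5 = 61 ⇒ 60
(3) 60|_5 = 2·5^2 + 2·5 ↦ 2·6^2 + 2·6|_6 = 84 ⇒ 83

2·5^2 + 2·5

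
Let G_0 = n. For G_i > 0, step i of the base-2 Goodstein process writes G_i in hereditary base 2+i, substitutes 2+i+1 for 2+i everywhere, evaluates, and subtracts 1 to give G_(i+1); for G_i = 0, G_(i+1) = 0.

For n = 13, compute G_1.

base 2: 13 = 2^(2 + 1) + 2^2 + 1; at 3: 3^(3 + 1) + 3^3 + 1 = 109; next = 108
base 3: 108 = 3^(3 + 1) + 3^3; at 4: 4^(4 + 1) + 4^4 = 1280; next = 1279

108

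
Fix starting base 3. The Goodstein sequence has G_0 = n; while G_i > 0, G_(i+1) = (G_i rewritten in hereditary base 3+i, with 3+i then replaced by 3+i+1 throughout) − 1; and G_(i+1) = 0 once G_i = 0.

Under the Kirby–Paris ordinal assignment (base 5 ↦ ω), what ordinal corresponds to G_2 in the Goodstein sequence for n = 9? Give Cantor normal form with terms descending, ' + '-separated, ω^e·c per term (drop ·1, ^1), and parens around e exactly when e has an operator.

(0) 9|_3 = 3^2 ↦ 4^2|_4 = 16 ⇒ 15
(1) 15|_4 = 3·4 + 3 ↦ 3·5 + 3|_5 = 18 ⇒ 17
(2) 17|_5 = 3·5 + 2 ↦ 3·6 + 2|_6 = 20 ⇒ 19

ω·3 + 2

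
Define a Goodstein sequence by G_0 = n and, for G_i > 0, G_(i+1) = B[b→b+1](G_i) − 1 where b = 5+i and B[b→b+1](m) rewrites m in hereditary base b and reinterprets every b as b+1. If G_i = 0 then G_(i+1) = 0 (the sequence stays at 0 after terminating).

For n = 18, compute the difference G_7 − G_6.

1

G_0 = 18. HB_5(18) = 3·5 + 3. Bump = 21. G_1 = 20.
G_1 = 20. HB_6(20) = 3·6 + 2. Bump = 23. G_2 = 22.
G_2 = 22. HB_7(22) = 3·7 + 1. Bump = 25. G_3 = 24.
G_3 = 24. HB_8(24) = 3·8. Bump = 27. G_4 = 26.
G_4 = 26. HB_9(26) = 2·9 + 8. Bump = 28. G_5 = 27.
G_5 = 27. HB_10(27) = 2·10 + 7. Bump = 29. G_6 = 28.
G_6 = 28. HB_11(28) = 2·11 + 6. Bump = 30. G_7 = 29.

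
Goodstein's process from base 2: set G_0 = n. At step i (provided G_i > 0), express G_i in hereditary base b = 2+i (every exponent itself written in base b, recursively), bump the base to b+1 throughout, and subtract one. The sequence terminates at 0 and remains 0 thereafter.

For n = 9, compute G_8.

i=0: 9 = 2^(2 + 1) + 1 (b=2); 2→3: 3^(3 + 1) + 1 = 82; 82−1 = 81
i=1: 81 = 3^(3 + 1) (b=3); 3→4: 4^(4 + 1) = 1024; 1024−1 = 1023
i=2: 1023 = 3·4^4 + 3·4^3 + 3·4^2 + 3·4 + 3 (b=4); 4→5: 3·5^5 + 3·5^3 + 3·5^2 + 3·5 + 3 = 9843; 9843−1 = 9842
i=3: 9842 = 3·5^5 + 3·5^3 + 3·5^2 + 3·5 + 2 (b=5); 5→6: 3·6^6 + 3·6^3 + 3·6^2 + 3·6 + 2 = 140744; 140744−1 = 140743
i=4: 140743 = 3·6^6 + 3·6^3 + 3·6^2 + 3·6 + 1 (b=6); 6→7: 3·7^7 + 3·7^3 + 3·7^2 + 3·7 + 1 = 2471827; 2471827−1 = 2471826
i=5: 2471826 = 3·7^7 + 3·7^3 + 3·7^2 + 3·7 (b=7); 7→8: 3·8^8 + 3·8^3 + 3·8^2 + 3·8 = 50333400; 50333400−1 = 50333399
i=6: 50333399 = 3·8^8 + 3·8^3 + 3·8^2 + 2·8 + 7 (b=8); 8→9: 3·9^9 + 3·9^3 + 3·9^2 + 2·9 + 7 = 1162263922; 1162263922−1 = 1162263921
i=7: 1162263921 = 3·9^9 + 3·9^3 + 3·9^2 + 2·9 + 6 (b=9); 9→10: 3·10^10 + 3·10^3 + 3·10^2 + 2·10 + 6 = 30000003326; 30000003326−1 = 30000003325
i=8: 30000003325 = 3·10^10 + 3·10^3 + 3·10^2 + 2·10 + 5 (b=10); 10→11: 3·11^11 + 3·11^3 + 3·11^2 + 2·11 + 5 = 855935016216; 855935016216−1 = 855935016215

30000003325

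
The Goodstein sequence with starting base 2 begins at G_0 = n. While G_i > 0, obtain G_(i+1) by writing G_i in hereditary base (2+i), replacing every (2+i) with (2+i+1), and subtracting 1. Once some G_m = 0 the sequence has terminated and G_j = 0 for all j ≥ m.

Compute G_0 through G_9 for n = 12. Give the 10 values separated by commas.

12, 107, 1065, 15685, 280019, 5764910, 134217867, 3486784574, 100000000211, 3138428376974

G_0 = 12. HB_2(12) = 2^(2 + 1) + 2^2. Bump = 108. G_1 = 107.
G_1 = 107. HB_3(107) = 3^(3 + 1) + 2·3^2 + 2·3 + 2. Bump = 1066. G_2 = 1065.
G_2 = 1065. HB_4(1065) = 4^(4 + 1) + 2·4^2 + 2·4 + 1. Bump = 15686. G_3 = 15685.
G_3 = 15685. HB_5(15685) = 5^(5 + 1) + 2·5^2 + 2·5. Bump = 280020. G_4 = 280019.
G_4 = 280019. HB_6(280019) = 6^(6 + 1) + 2·6^2 + 6 + 5. Bump = 5764911. G_5 = 5764910.
G_5 = 5764910. HB_7(5764910) = 7^(7 + 1) + 2·7^2 + 7 + 4. Bump = 134217868. G_6 = 134217867.
G_6 = 134217867. HB_8(134217867) = 8^(8 + 1) + 2·8^2 + 8 + 3. Bump = 3486784575. G_7 = 3486784574.
G_7 = 3486784574. HB_9(3486784574) = 9^(9 + 1) + 2·9^2 + 9 + 2. Bump = 100000000212. G_8 = 100000000211.
G_8 = 100000000211. HB_10(100000000211) = 10^(10 + 1) + 2·10^2 + 10 + 1. Bump = 3138428376975. G_9 = 3138428376974.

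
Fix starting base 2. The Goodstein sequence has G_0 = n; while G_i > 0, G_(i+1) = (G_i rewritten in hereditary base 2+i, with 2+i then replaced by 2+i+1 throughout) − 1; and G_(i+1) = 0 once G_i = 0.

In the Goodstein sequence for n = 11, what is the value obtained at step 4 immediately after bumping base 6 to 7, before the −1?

5764802

base 2: 11 = 2^(2 + 1) + 2 + 1; at 3: 3^(3 + 1) + 3 + 1 = 85; next = 84
base 3: 84 = 3^(3 + 1) + 3; at 4: 4^(4 + 1) + 4 = 1028; next = 1027
base 4: 1027 = 4^(4 + 1) + 3; at 5: 5^(5 + 1) + 3 = 15628; next = 15627
base 5: 15627 = 5^(5 + 1) + 2; at 6: 6^(6 + 1) + 2 = 279938; next = 279937
base 6: 279937 = 6^(6 + 1) + 1; at 7: 7^(7 + 1) + 1 = 5764802; next = 5764801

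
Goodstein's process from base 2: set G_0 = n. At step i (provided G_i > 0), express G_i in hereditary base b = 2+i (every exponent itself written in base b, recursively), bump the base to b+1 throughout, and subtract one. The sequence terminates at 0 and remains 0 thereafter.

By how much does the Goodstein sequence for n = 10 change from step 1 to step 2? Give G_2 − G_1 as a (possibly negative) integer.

942

10 —HB2→ 2^(2 + 1) + 2 —bump→ 3^(3 + 1) + 3 = 84 —(−1)→ 83
83 —HB3→ 3^(3 + 1) + 2 —bump→ 4^(4 + 1) + 2 = 1026 —(−1)→ 1025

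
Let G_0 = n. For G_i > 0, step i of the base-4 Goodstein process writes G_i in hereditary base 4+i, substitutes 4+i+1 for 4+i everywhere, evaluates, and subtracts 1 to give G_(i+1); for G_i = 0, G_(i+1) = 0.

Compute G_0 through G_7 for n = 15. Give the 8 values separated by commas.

15, 17, 19, 21, 23, 24, 25, 26

[0] 15 ≡ 3·4 + 3 (base 4). Lift 5: 18. −1: 17.
[1] 17 ≡ 3·5 + 2 (base 5). Lift 6: 20. −1: 19.
[2] 19 ≡ 3·6 + 1 (base 6). Lift 7: 22. −1: 21.
[3] 21 ≡ 3·7 (base 7). Lift 8: 24. −1: 23.
[4] 23 ≡ 2·8 + 7 (base 8). Lift 9: 25. −1: 24.
[5] 24 ≡ 2·9 + 6 (base 9). Lift 10: 26. −1: 25.
[6] 25 ≡ 2·10 + 5 (base 10). Lift 11: 27. −1: 26.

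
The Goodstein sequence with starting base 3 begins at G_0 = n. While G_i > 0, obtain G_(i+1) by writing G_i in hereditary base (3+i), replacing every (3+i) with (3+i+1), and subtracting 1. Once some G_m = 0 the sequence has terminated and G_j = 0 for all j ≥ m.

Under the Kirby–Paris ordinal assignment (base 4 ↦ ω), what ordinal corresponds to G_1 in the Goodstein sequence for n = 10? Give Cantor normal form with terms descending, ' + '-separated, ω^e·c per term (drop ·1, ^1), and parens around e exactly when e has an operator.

G_0=10  [base 3] 3^2 + 1  →[3↦4]→  4^2 + 1 = 17  −1 ⇒ G_1=16
G_1=16  [base 4] 4^2  →[4↦5]→  5^2 = 25  −1 ⇒ G_2=24

ω^2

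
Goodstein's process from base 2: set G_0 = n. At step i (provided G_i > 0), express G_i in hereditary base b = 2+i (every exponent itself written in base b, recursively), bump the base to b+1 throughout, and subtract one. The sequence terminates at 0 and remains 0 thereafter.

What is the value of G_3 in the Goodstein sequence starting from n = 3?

2

(0) 3|_2 = 2 + 1 ↦ 3 + 1|_3 = 4 ⇒ 3
(1) 3|_3 = 3 ↦ 4|_4 = 4 ⇒ 3
(2) 3|_4 = 3 ↦ 3|_5 = 3 ⇒ 2
(3) 2|_5 = 2 ↦ 2|_6 = 2 ⇒ 1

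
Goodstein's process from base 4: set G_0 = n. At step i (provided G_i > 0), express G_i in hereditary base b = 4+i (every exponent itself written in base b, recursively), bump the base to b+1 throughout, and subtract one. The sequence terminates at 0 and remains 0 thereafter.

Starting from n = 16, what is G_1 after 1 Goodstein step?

24

G_0 = 16. HB_4(16) = 4^2. Bump = 25. G_1 = 24.
G_1 = 24. HB_5(24) = 4·5 + 4. Bump = 28. G_2 = 27.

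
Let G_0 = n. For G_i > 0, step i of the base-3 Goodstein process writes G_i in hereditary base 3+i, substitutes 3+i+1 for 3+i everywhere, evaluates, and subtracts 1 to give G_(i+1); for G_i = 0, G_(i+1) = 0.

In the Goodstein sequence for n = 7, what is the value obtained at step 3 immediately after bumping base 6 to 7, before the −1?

10

step 0: 7 = 2·3 + 1; sub 4 for 3: 2·4 + 1; = 9; G_1 = 9−1 = 8
step 1: 8 = 2·4; sub 5 for 4: 2·5; = 10; G_2 = 10−1 = 9
step 2: 9 = 5 + 4; sub 6 for 5: 6 + 4; = 10; G_3 = 10−1 = 9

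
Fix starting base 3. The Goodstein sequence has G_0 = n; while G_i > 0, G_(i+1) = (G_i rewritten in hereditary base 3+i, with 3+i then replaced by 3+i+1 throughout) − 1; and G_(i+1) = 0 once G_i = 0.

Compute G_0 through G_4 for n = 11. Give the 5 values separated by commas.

11, 17, 25, 35, 39

11 —HB3→ 3^2 + 2 —bump→ 4^2 + 2 = 18 —(−1)→ 17
17 —HB4→ 4^2 + 1 —bump→ 5^2 + 1 = 26 —(−1)→ 25
25 —HB5→ 5^2 —bump→ 6^2 = 36 —(−1)→ 35
35 —HB6→ 5·6 + 5 —bump→ 5·7 + 5 = 40 —(−1)→ 39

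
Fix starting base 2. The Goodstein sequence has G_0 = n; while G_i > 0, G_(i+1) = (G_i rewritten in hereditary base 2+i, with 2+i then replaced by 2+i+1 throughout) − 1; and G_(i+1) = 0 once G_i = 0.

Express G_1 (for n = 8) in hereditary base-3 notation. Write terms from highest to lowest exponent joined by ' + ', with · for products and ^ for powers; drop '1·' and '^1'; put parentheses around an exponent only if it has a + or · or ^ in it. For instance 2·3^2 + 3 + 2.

2·3^3 + 2·3^2 + 2·3 + 2

i=0: 8 = 2^(2 + 1) (b=2); 2→3: 3^(3 + 1) = 81; 81−1 = 80
i=1: 80 = 2·3^3 + 2·3^2 + 2·3 + 2 (b=3); 3→4: 2·4^4 + 2·4^2 + 2·4 + 2 = 554; 554−1 = 553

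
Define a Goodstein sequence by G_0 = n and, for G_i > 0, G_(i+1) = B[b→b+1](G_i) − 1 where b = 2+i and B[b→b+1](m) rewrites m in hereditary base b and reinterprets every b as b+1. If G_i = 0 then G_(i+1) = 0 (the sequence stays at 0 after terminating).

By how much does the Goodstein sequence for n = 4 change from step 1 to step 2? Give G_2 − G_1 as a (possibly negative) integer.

15

G_0 = 4. HB_2(4) = 2^2. Bump = 27. G_1 = 26.
G_1 = 26. HB_3(26) = 2·3^2 + 2·3 + 2. Bump = 42. G_2 = 41.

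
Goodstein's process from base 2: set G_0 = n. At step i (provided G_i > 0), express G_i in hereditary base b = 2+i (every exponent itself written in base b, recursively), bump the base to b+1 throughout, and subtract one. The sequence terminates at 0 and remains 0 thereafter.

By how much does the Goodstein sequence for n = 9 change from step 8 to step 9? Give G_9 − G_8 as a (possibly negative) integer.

9 —HB2→ 2^(2 + 1) + 1 —bump→ 3^(3 + 1) + 1 = 82 —(−1)→ 81
81 —HB3→ 3^(3 + 1) —bump→ 4^(4 + 1) = 1024 —(−1)→ 1023
1023 —HB4→ 3·4^4 + 3·4^3 + 3·4^2 + 3·4 + 3 —bump→ 3·5^5 + 3·5^3 + 3·5^2 + 3·5 + 3 = 9843 —(−1)→ 9842
9842 —HB5→ 3·5^5 + 3·5^3 + 3·5^2 + 3·5 + 2 —bump→ 3·6^6 + 3·6^3 + 3·6^2 + 3·6 + 2 = 140744 —(−1)→ 140743
140743 —HB6→ 3·6^6 + 3·6^3 + 3·6^2 + 3·6 + 1 —bump→ 3·7^7 + 3·7^3 + 3·7^2 + 3·7 + 1 = 2471827 —(−1)→ 2471826
2471826 —HB7→ 3·7^7 + 3·7^3 + 3·7^2 + 3·7 —bump→ 3·8^8 + 3·8^3 + 3·8^2 + 3·8 = 50333400 —(−1)→ 50333399
50333399 —HB8→ 3·8^8 + 3·8^3 + 3·8^2 + 2·8 + 7 —bump→ 3·9^9 + 3·9^3 + 3·9^2 + 2·9 + 7 = 1162263922 —(−1)→ 1162263921
1162263921 —HB9→ 3·9^9 + 3·9^3 + 3·9^2 + 2·9 + 6 —bump→ 3·10^10 + 3·10^3 + 3·10^2 + 2·10 + 6 = 30000003326 —(−1)→ 30000003325
30000003325 —HB10→ 3·10^10 + 3·10^3 + 3·10^2 + 2·10 + 5 —bump→ 3·11^11 + 3·11^3 + 3·11^2 + 2·11 + 5 = 855935016216 —(−1)→ 855935016215

825935012890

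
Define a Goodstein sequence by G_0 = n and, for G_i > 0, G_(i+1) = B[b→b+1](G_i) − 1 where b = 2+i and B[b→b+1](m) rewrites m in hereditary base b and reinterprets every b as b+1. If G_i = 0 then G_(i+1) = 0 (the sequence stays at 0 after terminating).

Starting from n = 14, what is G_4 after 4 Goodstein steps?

(0) 14|_2 = 2^(2 + 1) + 2^2 + 2 ↦ 3^(3 + 1) + 3^3 + 3|_3 = 111 ⇒ 110
(1) 110|_3 = 3^(3 + 1) + 3^3 + 2 ↦ 4^(4 + 1) + 4^4 + 2|_4 = 1282 ⇒ 1281
(2) 1281|_4 = 4^(4 + 1) + 4^4 + 1 ↦ 5^(5 + 1) + 5^5 + 1|_5 = 18751 ⇒ 18750
(3) 18750|_5 = 5^(5 + 1) + 5^5 ↦ 6^(6 + 1) + 6^6|_6 = 326592 ⇒ 326591
(4) 326591|_6 = 6^(6 + 1) + 5·6^5 + 5·6^4 + 5·6^3 + 5·6^2 + 5·6 + 5 ↦ 7^(7 + 1) + 5·7^5 + 5·7^4 + 5·7^3 + 5·7^2 + 5·7 + 5|_7 = 5862841 ⇒ 5862840

326591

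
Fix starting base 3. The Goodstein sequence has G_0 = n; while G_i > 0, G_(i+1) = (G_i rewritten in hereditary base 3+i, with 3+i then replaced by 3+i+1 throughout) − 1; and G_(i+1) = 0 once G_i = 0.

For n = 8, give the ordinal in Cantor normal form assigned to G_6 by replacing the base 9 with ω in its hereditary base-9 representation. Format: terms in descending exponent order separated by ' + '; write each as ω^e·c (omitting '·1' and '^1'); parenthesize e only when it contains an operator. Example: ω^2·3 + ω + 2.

ω + 2

step 0: 8 = 2·3 + 2; sub 4 for 3: 2·4 + 2; = 10; G_1 = 10−1 = 9
step 1: 9 = 2·4 + 1; sub 5 for 4: 2·5 + 1; = 11; G_2 = 11−1 = 10
step 2: 10 = 2·5; sub 6 for 5: 2·6; = 12; G_3 = 12−1 = 11
step 3: 11 = 6 + 5; sub 7 for 6: 7 + 5; = 12; G_4 = 12−1 = 11
step 4: 11 = 7 + 4; sub 8 for 7: 8 + 4; = 12; G_5 = 12−1 = 11
step 5: 11 = 8 + 3; sub 9 for 8: 9 + 3; = 12; G_6 = 12−1 = 11
step 6: 11 = 9 + 2; sub 10 for 9: 10 + 2; = 12; G_7 = 12−1 = 11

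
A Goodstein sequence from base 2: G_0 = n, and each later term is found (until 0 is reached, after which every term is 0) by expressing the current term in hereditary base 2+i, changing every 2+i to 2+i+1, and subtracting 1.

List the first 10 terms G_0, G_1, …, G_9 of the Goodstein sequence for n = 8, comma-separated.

8 —HB2→ 2^(2 + 1) —bump→ 3^(3 + 1) = 81 —(−1)→ 80
80 —HB3→ 2·3^3 + 2·3^2 + 2·3 + 2 —bump→ 2·4^4 + 2·4^2 + 2·4 + 2 = 554 —(−1)→ 553
553 —HB4→ 2·4^4 + 2·4^2 + 2·4 + 1 —bump→ 2·5^5 + 2·5^2 + 2·5 + 1 = 6311 —(−1)→ 6310
6310 —HB5→ 2·5^5 + 2·5^2 + 2·5 —bump→ 2·6^6 + 2·6^2 + 2·6 = 93396 —(−1)→ 93395
93395 —HB6→ 2·6^6 + 2·6^2 + 6 + 5 —bump→ 2·7^7 + 2·7^2 + 7 + 5 = 1647196 —(−1)→ 1647195
1647195 —HB7→ 2·7^7 + 2·7^2 + 7 + 4 —bump→ 2·8^8 + 2·8^2 + 8 + 4 = 33554572 —(−1)→ 33554571
33554571 —HB8→ 2·8^8 + 2·8^2 + 8 + 3 —bump→ 2·9^9 + 2·9^2 + 9 + 3 = 774841152 —(−1)→ 774841151
774841151 —HB9→ 2·9^9 + 2·9^2 + 9 + 2 —bump→ 2·10^10 + 2·10^2 + 10 + 2 = 20000000212 —(−1)→ 20000000211
20000000211 —HB10→ 2·10^10 + 2·10^2 + 10 + 1 —bump→ 2·11^11 + 2·11^2 + 11 + 1 = 570623341476 —(−1)→ 570623341475

8, 80, 553, 6310, 93395, 1647195, 33554571, 774841151, 20000000211, 570623341475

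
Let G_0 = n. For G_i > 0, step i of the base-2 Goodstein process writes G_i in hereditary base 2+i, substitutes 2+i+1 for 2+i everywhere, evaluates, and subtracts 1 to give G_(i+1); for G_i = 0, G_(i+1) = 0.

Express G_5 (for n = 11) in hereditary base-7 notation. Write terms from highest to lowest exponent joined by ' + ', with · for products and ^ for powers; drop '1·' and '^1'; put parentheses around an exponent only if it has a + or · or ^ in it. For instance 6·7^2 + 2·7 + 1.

7^(7 + 1)

step 0: 11 = 2^(2 + 1) + 2 + 1; sub 3 for 2: 3^(3 + 1) + 3 + 1; = 85; G_1 = 85−1 = 84
step 1: 84 = 3^(3 + 1) + 3; sub 4 for 3: 4^(4 + 1) + 4; = 1028; G_2 = 1028−1 = 1027
step 2: 1027 = 4^(4 + 1) + 3; sub 5 for 4: 5^(5 + 1) + 3; = 15628; G_3 = 15628−1 = 15627
step 3: 15627 = 5^(5 + 1) + 2; sub 6 for 5: 6^(6 + 1) + 2; = 279938; G_4 = 279938−1 = 279937
step 4: 279937 = 6^(6 + 1) + 1; sub 7 for 6: 7^(7 + 1) + 1; = 5764802; G_5 = 5764802−1 = 5764801
step 5: 5764801 = 7^(7 + 1); sub 8 for 7: 8^(8 + 1); = 134217728; G_6 = 134217728−1 = 134217727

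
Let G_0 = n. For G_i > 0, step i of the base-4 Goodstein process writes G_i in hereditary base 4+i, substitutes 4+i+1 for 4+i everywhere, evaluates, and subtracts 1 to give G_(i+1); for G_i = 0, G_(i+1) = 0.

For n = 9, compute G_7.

11

base 4: 9 = 2·4 + 1; at 5: 2·5 + 1 = 11; next = 10
base 5: 10 = 2·5; at 6: 2·6 = 12; next = 11
base 6: 11 = 6 + 5; at 7: 7 + 5 = 12; next = 11
base 7: 11 = 7 + 4; at 8: 8 + 4 = 12; next = 11
base 8: 11 = 8 + 3; at 9: 9 + 3 = 12; next = 11
base 9: 11 = 9 + 2; at 10: 10 + 2 = 12; next = 11
base 10: 11 = 10 + 1; at 11: 11 + 1 = 12; next = 11
base 11: 11 = 11; at 12: 12 = 12; next = 11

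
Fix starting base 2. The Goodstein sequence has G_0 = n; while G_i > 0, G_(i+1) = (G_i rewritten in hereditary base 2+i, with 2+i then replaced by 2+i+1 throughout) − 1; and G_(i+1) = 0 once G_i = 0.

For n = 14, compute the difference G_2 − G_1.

1171

G_0 = 14. HB_2(14) = 2^(2 + 1) + 2^2 + 2. Bump = 111. G_1 = 110.
G_1 = 110. HB_3(110) = 3^(3 + 1) + 3^3 + 2. Bump = 1282. G_2 = 1281.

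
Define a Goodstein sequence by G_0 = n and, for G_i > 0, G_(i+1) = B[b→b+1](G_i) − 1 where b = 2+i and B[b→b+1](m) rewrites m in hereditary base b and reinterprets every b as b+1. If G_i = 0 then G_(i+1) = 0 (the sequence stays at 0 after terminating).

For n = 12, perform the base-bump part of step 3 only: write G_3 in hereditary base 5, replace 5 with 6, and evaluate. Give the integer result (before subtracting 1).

280020

base 2: 12 = 2^(2 + 1) + 2^2; at 3: 3^(3 + 1) + 3^3 = 108; next = 107
base 3: 107 = 3^(3 + 1) + 2·3^2 + 2·3 + 2; at 4: 4^(4 + 1) + 2·4^2 + 2·4 + 2 = 1066; next = 1065
base 4: 1065 = 4^(4 + 1) + 2·4^2 + 2·4 + 1; at 5: 5^(5 + 1) + 2·5^2 + 2·5 + 1 = 15686; next = 15685
base 5: 15685 = 5^(5 + 1) + 2·5^2 + 2·5; at 6: 6^(6 + 1) + 2·6^2 + 2·6 = 280020; next = 280019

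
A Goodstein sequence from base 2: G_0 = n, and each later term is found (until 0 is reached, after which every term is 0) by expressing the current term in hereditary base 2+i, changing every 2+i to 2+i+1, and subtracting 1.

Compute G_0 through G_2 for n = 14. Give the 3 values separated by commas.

G_0 = 14. HB_2(14) = 2^(2 + 1) + 2^2 + 2. Bump = 111. G_1 = 110.
G_1 = 110. HB_3(110) = 3^(3 + 1) + 3^3 + 2. Bump = 1282. G_2 = 1281.

14, 110, 1281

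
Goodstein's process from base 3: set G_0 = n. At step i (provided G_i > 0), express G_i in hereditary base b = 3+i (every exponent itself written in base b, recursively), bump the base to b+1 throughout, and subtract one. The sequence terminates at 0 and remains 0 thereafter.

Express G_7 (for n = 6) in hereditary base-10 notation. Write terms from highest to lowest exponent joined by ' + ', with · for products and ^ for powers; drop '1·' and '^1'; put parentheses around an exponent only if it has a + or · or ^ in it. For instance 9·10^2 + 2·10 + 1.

5

G_0=6  [base 3] 2·3  →[3↦4]→  2·4 = 8  −1 ⇒ G_1=7
G_1=7  [base 4] 4 + 3  →[4↦5]→  5 + 3 = 8  −1 ⇒ G_2=7
G_2=7  [base 5] 5 + 2  →[5↦6]→  6 + 2 = 8  −1 ⇒ G_3=7
G_3=7  [base 6] 6 + 1  →[6↦7]→  7 + 1 = 8  −1 ⇒ G_4=7
G_4=7  [base 7] 7  →[7↦8]→  8 = 8  −1 ⇒ G_5=7
G_5=7  [base 8] 7  →[8↦9]→  7 = 7  −1 ⇒ G_6=6
G_6=6  [base 9] 6  →[9↦10]→  6 = 6  −1 ⇒ G_7=5
G_7=5  [base 10] 5  →[10↦11]→  5 = 5  −1 ⇒ G_8=4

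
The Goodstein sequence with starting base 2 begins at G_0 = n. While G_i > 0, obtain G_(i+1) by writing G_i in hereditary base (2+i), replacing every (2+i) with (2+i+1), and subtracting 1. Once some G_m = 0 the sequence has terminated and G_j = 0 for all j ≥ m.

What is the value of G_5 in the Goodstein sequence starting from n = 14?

14 —HB2→ 2^(2 + 1) + 2^2 + 2 —bump→ 3^(3 + 1) + 3^3 + 3 = 111 —(−1)→ 110
110 —HB3→ 3^(3 + 1) + 3^3 + 2 —bump→ 4^(4 + 1) + 4^4 + 2 = 1282 —(−1)→ 1281
1281 —HB4→ 4^(4 + 1) + 4^4 + 1 —bump→ 5^(5 + 1) + 5^5 + 1 = 18751 —(−1)→ 18750
18750 —HB5→ 5^(5 + 1) + 5^5 —bump→ 6^(6 + 1) + 6^6 = 326592 —(−1)→ 326591
326591 —HB6→ 6^(6 + 1) + 5·6^5 + 5·6^4 + 5·6^3 + 5·6^2 + 5·6 + 5 —bump→ 7^(7 + 1) + 5·7^5 + 5·7^4 + 5·7^3 + 5·7^2 + 5·7 + 5 = 5862841 —(−1)→ 5862840
5862840 —HB7→ 7^(7 + 1) + 5·7^5 + 5·7^4 + 5·7^3 + 5·7^2 + 5·7 + 4 —bump→ 8^(8 + 1) + 5·8^5 + 5·8^4 + 5·8^3 + 5·8^2 + 5·8 + 4 = 134404972 —(−1)→ 134404971

5862840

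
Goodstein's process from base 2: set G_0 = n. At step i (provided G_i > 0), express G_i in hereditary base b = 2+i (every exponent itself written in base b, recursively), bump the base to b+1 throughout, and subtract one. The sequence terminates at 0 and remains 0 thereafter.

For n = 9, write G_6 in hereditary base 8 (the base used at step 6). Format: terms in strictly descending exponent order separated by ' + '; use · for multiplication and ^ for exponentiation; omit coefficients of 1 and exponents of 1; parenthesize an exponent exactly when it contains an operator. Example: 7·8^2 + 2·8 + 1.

3·8^8 + 3·8^3 + 3·8^2 + 2·8 + 7

G_0=9  [base 2] 2^(2 + 1) + 1  →[2↦3]→  3^(3 + 1) + 1 = 82  −1 ⇒ G_1=81
G_1=81  [base 3] 3^(3 + 1)  →[3↦4]→  4^(4 + 1) = 1024  −1 ⇒ G_2=1023
G_2=1023  [base 4] 3·4^4 + 3·4^3 + 3·4^2 + 3·4 + 3  →[4↦5]→  3·5^5 + 3·5^3 + 3·5^2 + 3·5 + 3 = 9843  −1 ⇒ G_3=9842
G_3=9842  [base 5] 3·5^5 + 3·5^3 + 3·5^2 + 3·5 + 2  →[5↦6]→  3·6^6 + 3·6^3 + 3·6^2 + 3·6 + 2 = 140744  −1 ⇒ G_4=140743
G_4=140743  [base 6] 3·6^6 + 3·6^3 + 3·6^2 + 3·6 + 1  →[6↦7]→  3·7^7 + 3·7^3 + 3·7^2 + 3·7 + 1 = 2471827  −1 ⇒ G_5=2471826
G_5=2471826  [base 7] 3·7^7 + 3·7^3 + 3·7^2 + 3·7  →[7↦8]→  3·8^8 + 3·8^3 + 3·8^2 + 3·8 = 50333400  −1 ⇒ G_6=50333399
G_6=50333399  [base 8] 3·8^8 + 3·8^3 + 3·8^2 + 2·8 + 7  →[8↦9]→  3·9^9 + 3·9^3 + 3·9^2 + 2·9 + 7 = 1162263922  −1 ⇒ G_7=1162263921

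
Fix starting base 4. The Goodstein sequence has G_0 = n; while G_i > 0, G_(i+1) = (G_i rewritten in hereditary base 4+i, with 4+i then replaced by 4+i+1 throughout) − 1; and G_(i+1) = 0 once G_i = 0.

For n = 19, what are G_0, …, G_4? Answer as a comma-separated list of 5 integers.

19, 27, 37, 49, 63

[0] 19 ≡ 4^2 + 3 (base 4). Lift 5: 28. −1: 27.
[1] 27 ≡ 5^2 + 2 (base 5). Lift 6: 38. −1: 37.
[2] 37 ≡ 6^2 + 1 (base 6). Lift 7: 50. −1: 49.
[3] 49 ≡ 7^2 (base 7). Lift 8: 64. −1: 63.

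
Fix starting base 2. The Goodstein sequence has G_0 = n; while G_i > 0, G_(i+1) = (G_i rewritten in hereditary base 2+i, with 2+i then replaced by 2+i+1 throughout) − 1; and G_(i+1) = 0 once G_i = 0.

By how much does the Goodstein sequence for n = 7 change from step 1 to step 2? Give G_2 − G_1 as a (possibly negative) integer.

229

i=0: 7 = 2^2 + 2 + 1 (b=2); 2→3: 3^3 + 3 + 1 = 31; 31−1 = 30
i=1: 30 = 3^3 + 3 (b=3); 3→4: 4^4 + 4 = 260; 260−1 = 259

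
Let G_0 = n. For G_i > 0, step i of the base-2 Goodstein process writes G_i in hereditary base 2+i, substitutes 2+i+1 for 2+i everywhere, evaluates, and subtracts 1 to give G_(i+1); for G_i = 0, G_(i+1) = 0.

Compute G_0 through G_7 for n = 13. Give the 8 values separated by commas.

13, 108, 1279, 16092, 280711, 5765998, 134219479, 3486786855

G_0 = 13. HB_2(13) = 2^(2 + 1) + 2^2 + 1. Bump = 109. G_1 = 108.
G_1 = 108. HB_3(108) = 3^(3 + 1) + 3^3. Bump = 1280. G_2 = 1279.
G_2 = 1279. HB_4(1279) = 4^(4 + 1) + 3·4^3 + 3·4^2 + 3·4 + 3. Bump = 16093. G_3 = 16092.
G_3 = 16092. HB_5(16092) = 5^(5 + 1) + 3·5^3 + 3·5^2 + 3·5 + 2. Bump = 280712. G_4 = 280711.
G_4 = 280711. HB_6(280711) = 6^(6 + 1) + 3·6^3 + 3·6^2 + 3·6 + 1. Bump = 5765999. G_5 = 5765998.
G_5 = 5765998. HB_7(5765998) = 7^(7 + 1) + 3·7^3 + 3·7^2 + 3·7. Bump = 134219480. G_6 = 134219479.
G_6 = 134219479. HB_8(134219479) = 8^(8 + 1) + 3·8^3 + 3·8^2 + 2·8 + 7. Bump = 3486786856. G_7 = 3486786855.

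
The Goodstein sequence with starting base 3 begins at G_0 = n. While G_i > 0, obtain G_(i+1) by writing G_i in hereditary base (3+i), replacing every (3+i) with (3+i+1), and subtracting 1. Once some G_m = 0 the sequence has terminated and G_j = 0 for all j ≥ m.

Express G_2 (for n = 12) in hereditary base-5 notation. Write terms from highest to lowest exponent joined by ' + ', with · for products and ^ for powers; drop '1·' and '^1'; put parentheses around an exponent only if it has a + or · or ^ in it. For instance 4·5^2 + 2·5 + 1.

5^2 + 2

(0) 12|_3 = 3^2 + 3 ↦ 4^2 + 4|_4 = 20 ⇒ 19
(1) 19|_4 = 4^2 + 3 ↦ 5^2 + 3|_5 = 28 ⇒ 27
(2) 27|_5 = 5^2 + 2 ↦ 6^2 + 2|_6 = 38 ⇒ 37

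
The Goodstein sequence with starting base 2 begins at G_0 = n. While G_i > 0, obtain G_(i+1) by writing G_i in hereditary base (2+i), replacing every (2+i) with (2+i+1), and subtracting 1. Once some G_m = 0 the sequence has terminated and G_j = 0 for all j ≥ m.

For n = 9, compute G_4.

140743

9 —HB2→ 2^(2 + 1) + 1 —bump→ 3^(3 + 1) + 1 = 82 —(−1)→ 81
81 —HB3→ 3^(3 + 1) —bump→ 4^(4 + 1) = 1024 —(−1)→ 1023
1023 —HB4→ 3·4^4 + 3·4^3 + 3·4^2 + 3·4 + 3 —bump→ 3·5^5 + 3·5^3 + 3·5^2 + 3·5 + 3 = 9843 —(−1)→ 9842
9842 —HB5→ 3·5^5 + 3·5^3 + 3·5^2 + 3·5 + 2 —bump→ 3·6^6 + 3·6^3 + 3·6^2 + 3·6 + 2 = 140744 —(−1)→ 140743
140743 —HB6→ 3·6^6 + 3·6^3 + 3·6^2 + 3·6 + 1 —bump→ 3·7^7 + 3·7^3 + 3·7^2 + 3·7 + 1 = 2471827 —(−1)→ 2471826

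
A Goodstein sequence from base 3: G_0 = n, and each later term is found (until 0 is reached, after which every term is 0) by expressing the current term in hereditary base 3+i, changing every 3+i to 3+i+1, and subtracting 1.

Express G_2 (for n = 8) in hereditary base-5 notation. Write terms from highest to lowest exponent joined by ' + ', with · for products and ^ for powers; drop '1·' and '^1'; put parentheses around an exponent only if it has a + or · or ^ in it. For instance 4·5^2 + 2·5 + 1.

2·5

i=0: 8 = 2·3 + 2 (b=3); 3→4: 2·4 + 2 = 10; 10−1 = 9
i=1: 9 = 2·4 + 1 (b=4); 4→5: 2·5 + 1 = 11; 11−1 = 10
i=2: 10 = 2·5 (b=5); 5→6: 2·6 = 12; 12−1 = 11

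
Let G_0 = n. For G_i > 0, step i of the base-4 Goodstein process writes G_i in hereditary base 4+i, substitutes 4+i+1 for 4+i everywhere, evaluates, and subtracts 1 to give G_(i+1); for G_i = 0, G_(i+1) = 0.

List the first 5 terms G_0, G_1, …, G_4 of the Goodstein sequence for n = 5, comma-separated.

5 —HB4→ 4 + 1 —bump→ 5 + 1 = 6 —(−1)→ 5
5 —HB5→ 5 —bump→ 6 = 6 —(−1)→ 5
5 —HB6→ 5 —bump→ 5 = 5 —(−1)→ 4
4 —HB7→ 4 —bump→ 4 = 4 —(−1)→ 3

5, 5, 5, 4, 3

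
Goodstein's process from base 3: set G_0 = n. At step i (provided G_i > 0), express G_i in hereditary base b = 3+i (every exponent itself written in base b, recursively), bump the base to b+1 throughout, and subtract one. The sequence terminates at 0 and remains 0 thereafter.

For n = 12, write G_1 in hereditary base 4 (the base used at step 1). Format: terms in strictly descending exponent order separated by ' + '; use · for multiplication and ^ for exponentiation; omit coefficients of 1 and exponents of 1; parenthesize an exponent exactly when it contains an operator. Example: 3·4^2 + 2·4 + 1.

4^2 + 3

12 —HB3→ 3^2 + 3 —bump→ 4^2 + 4 = 20 —(−1)→ 19
19 —HB4→ 4^2 + 3 —bump→ 5^2 + 3 = 28 —(−1)→ 27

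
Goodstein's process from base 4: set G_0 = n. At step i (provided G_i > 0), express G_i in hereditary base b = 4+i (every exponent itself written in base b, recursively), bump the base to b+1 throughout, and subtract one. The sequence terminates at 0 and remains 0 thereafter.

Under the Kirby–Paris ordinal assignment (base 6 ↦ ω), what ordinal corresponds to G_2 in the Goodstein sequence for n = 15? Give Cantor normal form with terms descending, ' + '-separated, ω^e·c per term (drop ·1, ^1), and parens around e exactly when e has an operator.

15 —HB4→ 3·4 + 3 —bump→ 3·5 + 3 = 18 —(−1)→ 17
17 —HB5→ 3·5 + 2 —bump→ 3·6 + 2 = 20 —(−1)→ 19

ω·3 + 1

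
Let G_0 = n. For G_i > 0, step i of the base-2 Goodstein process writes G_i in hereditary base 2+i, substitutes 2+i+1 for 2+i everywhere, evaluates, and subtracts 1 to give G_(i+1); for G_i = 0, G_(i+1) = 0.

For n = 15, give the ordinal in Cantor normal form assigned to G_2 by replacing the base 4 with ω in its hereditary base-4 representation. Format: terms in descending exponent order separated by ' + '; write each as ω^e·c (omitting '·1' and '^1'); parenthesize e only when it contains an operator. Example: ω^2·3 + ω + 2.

G_0=15  [base 2] 2^(2 + 1) + 2^2 + 2 + 1  →[2↦3]→  3^(3 + 1) + 3^3 + 3 + 1 = 112  −1 ⇒ G_1=111
G_1=111  [base 3] 3^(3 + 1) + 3^3 + 3  →[3↦4]→  4^(4 + 1) + 4^4 + 4 = 1284  −1 ⇒ G_2=1283

ω^(ω + 1) + ω^ω + 3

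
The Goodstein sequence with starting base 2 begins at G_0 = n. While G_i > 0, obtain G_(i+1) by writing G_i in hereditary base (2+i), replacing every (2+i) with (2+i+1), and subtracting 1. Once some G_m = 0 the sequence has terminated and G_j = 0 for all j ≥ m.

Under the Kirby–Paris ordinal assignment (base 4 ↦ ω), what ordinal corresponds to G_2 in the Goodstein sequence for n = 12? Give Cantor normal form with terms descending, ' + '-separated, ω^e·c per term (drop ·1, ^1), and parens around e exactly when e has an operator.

(0) 12|_2 = 2^(2 + 1) + 2^2 ↦ 3^(3 + 1) + 3^3|_3 = 108 ⇒ 107
(1) 107|_3 = 3^(3 + 1) + 2·3^2 + 2·3 + 2 ↦ 4^(4 + 1) + 2·4^2 + 2·4 + 2|_4 = 1066 ⇒ 1065
(2) 1065|_4 = 4^(4 + 1) + 2·4^2 + 2·4 + 1 ↦ 5^(5 + 1) + 2·5^2 + 2·5 + 1|_5 = 15686 ⇒ 15685

ω^(ω + 1) + ω^2·2 + ω·2 + 1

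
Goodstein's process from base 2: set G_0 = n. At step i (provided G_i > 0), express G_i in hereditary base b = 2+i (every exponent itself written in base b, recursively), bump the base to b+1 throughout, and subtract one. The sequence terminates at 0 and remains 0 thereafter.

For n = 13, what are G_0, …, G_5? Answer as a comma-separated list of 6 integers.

13, 108, 1279, 16092, 280711, 5765998

i=0: 13 = 2^(2 + 1) + 2^2 + 1 (b=2); 2→3: 3^(3 + 1) + 3^3 + 1 = 109; 109−1 = 108
i=1: 108 = 3^(3 + 1) + 3^3 (b=3); 3→4: 4^(4 + 1) + 4^4 = 1280; 1280−1 = 1279
i=2: 1279 = 4^(4 + 1) + 3·4^3 + 3·4^2 + 3·4 + 3 (b=4); 4→5: 5^(5 + 1) + 3·5^3 + 3·5^2 + 3·5 + 3 = 16093; 16093−1 = 16092
i=3: 16092 = 5^(5 + 1) + 3·5^3 + 3·5^2 + 3·5 + 2 (b=5); 5→6: 6^(6 + 1) + 3·6^3 + 3·6^2 + 3·6 + 2 = 280712; 280712−1 = 280711
i=4: 280711 = 6^(6 + 1) + 3·6^3 + 3·6^2 + 3·6 + 1 (b=6); 6→7: 7^(7 + 1) + 3·7^3 + 3·7^2 + 3·7 + 1 = 5765999; 5765999−1 = 5765998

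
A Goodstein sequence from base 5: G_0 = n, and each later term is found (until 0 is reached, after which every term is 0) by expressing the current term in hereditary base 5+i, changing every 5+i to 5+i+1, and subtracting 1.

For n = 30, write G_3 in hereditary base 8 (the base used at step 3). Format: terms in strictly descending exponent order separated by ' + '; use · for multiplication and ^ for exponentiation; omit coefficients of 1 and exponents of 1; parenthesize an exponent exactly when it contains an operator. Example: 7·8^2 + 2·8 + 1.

[0] 30 ≡ 5^2 + 5 (base 5). Lift 6: 42. −1: 41.
[1] 41 ≡ 6^2 + 5 (base 6). Lift 7: 54. −1: 53.
[2] 53 ≡ 7^2 + 4 (base 7). Lift 8: 68. −1: 67.

8^2 + 3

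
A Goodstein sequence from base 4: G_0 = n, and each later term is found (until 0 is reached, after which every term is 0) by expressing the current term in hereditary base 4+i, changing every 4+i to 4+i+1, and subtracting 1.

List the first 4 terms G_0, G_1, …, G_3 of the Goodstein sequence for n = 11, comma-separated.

11, 12, 13, 14

G_0=11  [base 4] 2·4 + 3  →[4↦5]→  2·5 + 3 = 13  −1 ⇒ G_1=12
G_1=12  [base 5] 2·5 + 2  →[5↦6]→  2·6 + 2 = 14  −1 ⇒ G_2=13
G_2=13  [base 6] 2·6 + 1  →[6↦7]→  2·7 + 1 = 15  −1 ⇒ G_3=14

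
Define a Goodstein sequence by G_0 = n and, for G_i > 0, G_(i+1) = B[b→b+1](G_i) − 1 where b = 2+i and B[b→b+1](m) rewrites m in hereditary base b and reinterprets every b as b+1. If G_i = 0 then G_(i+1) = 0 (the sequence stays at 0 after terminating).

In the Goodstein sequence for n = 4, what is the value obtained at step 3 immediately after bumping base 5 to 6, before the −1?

84

4 —HB2→ 2^2 —bump→ 3^3 = 27 —(−1)→ 26
26 —HB3→ 2·3^2 + 2·3 + 2 —bump→ 2·4^2 + 2·4 + 2 = 42 —(−1)→ 41
41 —HB4→ 2·4^2 + 2·4 + 1 —bump→ 2·5^2 + 2·5 + 1 = 61 —(−1)→ 60
60 —HB5→ 2·5^2 + 2·5 —bump→ 2·6^2 + 2·6 = 84 —(−1)→ 83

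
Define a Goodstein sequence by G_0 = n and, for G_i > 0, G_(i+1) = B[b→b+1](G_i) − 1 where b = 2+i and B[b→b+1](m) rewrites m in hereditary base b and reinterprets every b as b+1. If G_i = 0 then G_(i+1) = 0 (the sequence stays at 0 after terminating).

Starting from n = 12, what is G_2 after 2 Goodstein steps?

1065

base 2: 12 = 2^(2 + 1) + 2^2; at 3: 3^(3 + 1) + 3^3 = 108; next = 107
base 3: 107 = 3^(3 + 1) + 2·3^2 + 2·3 + 2; at 4: 4^(4 + 1) + 2·4^2 + 2·4 + 2 = 1066; next = 1065
base 4: 1065 = 4^(4 + 1) + 2·4^2 + 2·4 + 1; at 5: 5^(5 + 1) + 2·5^2 + 2·5 + 1 = 15686; next = 15685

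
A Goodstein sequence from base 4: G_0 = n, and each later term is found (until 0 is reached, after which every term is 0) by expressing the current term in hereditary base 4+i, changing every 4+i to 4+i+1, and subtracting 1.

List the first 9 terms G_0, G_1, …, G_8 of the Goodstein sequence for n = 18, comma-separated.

18 —HB4→ 4^2 + 2 —bump→ 5^2 + 2 = 27 —(−1)→ 26
26 —HB5→ 5^2 + 1 —bump→ 6^2 + 1 = 37 —(−1)→ 36
36 —HB6→ 6^2 —bump→ 7^2 = 49 —(−1)→ 48
48 —HB7→ 6·7 + 6 —bump→ 6·8 + 6 = 54 —(−1)→ 53
53 —HB8→ 6·8 + 5 —bump→ 6·9 + 5 = 59 —(−1)→ 58
58 —HB9→ 6·9 + 4 —bump→ 6·10 + 4 = 64 —(−1)→ 63
63 —HB10→ 6·10 + 3 —bump→ 6·11 + 3 = 69 —(−1)→ 68
68 —HB11→ 6·11 + 2 —bump→ 6·12 + 2 = 74 —(−1)→ 73

18, 26, 36, 48, 53, 58, 63, 68, 73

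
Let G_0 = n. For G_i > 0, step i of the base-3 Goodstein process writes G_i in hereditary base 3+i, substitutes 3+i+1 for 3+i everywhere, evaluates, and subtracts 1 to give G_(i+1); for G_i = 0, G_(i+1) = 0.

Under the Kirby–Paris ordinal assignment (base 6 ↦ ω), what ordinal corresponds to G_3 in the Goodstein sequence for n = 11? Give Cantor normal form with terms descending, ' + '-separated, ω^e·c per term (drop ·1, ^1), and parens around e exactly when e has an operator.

ω·5 + 5

i=0: 11 = 3^2 + 2 (b=3); 3→4: 4^2 + 2 = 18; 18−1 = 17
i=1: 17 = 4^2 + 1 (b=4); 4→5: 5^2 + 1 = 26; 26−1 = 25
i=2: 25 = 5^2 (b=5); 5→6: 6^2 = 36; 36−1 = 35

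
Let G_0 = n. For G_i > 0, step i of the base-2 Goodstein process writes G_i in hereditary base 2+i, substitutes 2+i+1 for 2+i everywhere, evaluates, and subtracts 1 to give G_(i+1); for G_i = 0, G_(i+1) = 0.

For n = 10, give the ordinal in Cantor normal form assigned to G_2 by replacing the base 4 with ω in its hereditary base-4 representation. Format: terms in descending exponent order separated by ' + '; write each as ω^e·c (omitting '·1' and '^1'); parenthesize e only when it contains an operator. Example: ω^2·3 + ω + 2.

G_0 = 10. HB_2(10) = 2^(2 + 1) + 2. Bump = 84. G_1 = 83.
G_1 = 83. HB_3(83) = 3^(3 + 1) + 2. Bump = 1026. G_2 = 1025.

ω^(ω + 1) + 1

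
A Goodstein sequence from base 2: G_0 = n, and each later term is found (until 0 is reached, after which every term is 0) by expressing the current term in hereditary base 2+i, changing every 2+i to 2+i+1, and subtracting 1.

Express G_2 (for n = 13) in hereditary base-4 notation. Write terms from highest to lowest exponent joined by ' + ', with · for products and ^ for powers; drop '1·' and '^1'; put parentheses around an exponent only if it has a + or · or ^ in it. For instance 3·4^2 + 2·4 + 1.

4^(4 + 1) + 3·4^3 + 3·4^2 + 3·4 + 3

[0] 13 ≡ 2^(2 + 1) + 2^2 + 1 (base 2). Lift 3: 109. −1: 108.
[1] 108 ≡ 3^(3 + 1) + 3^3 (base 3). Lift 4: 1280. −1: 1279.
[2] 1279 ≡ 4^(4 + 1) + 3·4^3 + 3·4^2 + 3·4 + 3 (base 4). Lift 5: 16093. −1: 16092.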